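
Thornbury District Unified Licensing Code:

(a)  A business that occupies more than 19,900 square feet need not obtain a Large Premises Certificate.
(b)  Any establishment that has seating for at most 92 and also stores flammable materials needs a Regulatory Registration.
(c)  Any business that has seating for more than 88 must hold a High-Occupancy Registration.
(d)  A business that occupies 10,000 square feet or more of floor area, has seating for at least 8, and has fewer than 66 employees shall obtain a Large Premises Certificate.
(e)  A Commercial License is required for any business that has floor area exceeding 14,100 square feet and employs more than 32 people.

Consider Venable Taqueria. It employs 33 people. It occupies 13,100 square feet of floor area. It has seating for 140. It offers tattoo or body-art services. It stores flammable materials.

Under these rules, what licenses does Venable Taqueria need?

(a) floor area 13,100 square feet ≤ 19,900 square feet → Large Premises Certificate exemption does not apply.
(b) seating 140 > 92; stores flammable materials → Regulatory Registration not required.
(c) seating 140 > 88 → High-Occupancy Registration required.
(d) floor area 13,100 square feet ≥ 10,000 square feet; seating 140 ≥ 8; employees 33 < 66 → Large Premises Certificate required.
(e) floor area 13,100 square feet ≤ 14,100 square feet; employees 33 > 32 → Commercial License not required.

High-Occupancy Registration, Large Premises Certificate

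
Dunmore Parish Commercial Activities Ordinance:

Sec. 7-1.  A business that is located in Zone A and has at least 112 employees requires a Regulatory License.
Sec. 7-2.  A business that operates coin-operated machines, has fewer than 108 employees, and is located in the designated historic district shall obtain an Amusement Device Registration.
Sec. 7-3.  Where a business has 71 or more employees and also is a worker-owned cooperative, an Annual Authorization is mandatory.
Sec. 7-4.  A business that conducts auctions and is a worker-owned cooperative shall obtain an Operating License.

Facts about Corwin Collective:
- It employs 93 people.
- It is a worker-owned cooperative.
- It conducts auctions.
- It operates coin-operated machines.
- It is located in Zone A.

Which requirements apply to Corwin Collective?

Sec. 7-1. is located in Zone A; employees 93 < 112 → Regulatory License not required.
Sec. 7-2. operates coin-operated machines; employees 93 < 108; is located in Zone A (not: is located in the designated historic district) → Amusement Device Registration not required.
Sec. 7-3. employees 93 ≥ 71; is a worker-owned cooperative → Annual Authorization required.
Sec. 7-4. conducts auctions; is a worker-owned cooperative → Operating License required.

Annual Authorization, Operating License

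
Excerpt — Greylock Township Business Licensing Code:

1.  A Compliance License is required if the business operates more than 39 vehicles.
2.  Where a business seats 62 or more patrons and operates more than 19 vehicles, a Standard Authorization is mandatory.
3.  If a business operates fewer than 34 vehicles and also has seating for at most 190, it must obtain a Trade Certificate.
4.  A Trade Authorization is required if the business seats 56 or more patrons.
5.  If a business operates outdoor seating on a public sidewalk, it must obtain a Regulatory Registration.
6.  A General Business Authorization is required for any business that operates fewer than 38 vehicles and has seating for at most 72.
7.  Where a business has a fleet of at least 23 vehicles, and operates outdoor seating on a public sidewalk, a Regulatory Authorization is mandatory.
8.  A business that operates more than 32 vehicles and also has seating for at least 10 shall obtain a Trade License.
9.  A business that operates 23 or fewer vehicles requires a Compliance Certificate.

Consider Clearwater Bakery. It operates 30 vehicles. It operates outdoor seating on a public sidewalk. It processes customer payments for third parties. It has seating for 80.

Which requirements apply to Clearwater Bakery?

1. vehicles 30 ≤ 39 → Compliance License not required.
2. seating 80 ≥ 62; vehicles 30 > 19 → Standard Authorization required.
3. vehicles 30 < 34; seating 80 ≤ 190 → Trade Certificate required.
4. seating 80 ≥ 56 → Trade Authorization required.
5. operates outdoor seating on a public sidewalk → Regulatory Registration required.
6. vehicles 30 < 38; seating 80 > 72 → General Business Authorization not required.
7. vehicles 30 ≥ 23; operates outdoor seating on a public sidewalk → Regulatory Authorization required.
8. vehicles 30 ≤ 32; seating 80 ≥ 10 → Trade License not required.
9. vehicles 30 > 23 → Compliance Certificate not required.

Regulatory Authorization, Regulatory Registration, Standard Authorization, Trade Authorization, Trade Certificate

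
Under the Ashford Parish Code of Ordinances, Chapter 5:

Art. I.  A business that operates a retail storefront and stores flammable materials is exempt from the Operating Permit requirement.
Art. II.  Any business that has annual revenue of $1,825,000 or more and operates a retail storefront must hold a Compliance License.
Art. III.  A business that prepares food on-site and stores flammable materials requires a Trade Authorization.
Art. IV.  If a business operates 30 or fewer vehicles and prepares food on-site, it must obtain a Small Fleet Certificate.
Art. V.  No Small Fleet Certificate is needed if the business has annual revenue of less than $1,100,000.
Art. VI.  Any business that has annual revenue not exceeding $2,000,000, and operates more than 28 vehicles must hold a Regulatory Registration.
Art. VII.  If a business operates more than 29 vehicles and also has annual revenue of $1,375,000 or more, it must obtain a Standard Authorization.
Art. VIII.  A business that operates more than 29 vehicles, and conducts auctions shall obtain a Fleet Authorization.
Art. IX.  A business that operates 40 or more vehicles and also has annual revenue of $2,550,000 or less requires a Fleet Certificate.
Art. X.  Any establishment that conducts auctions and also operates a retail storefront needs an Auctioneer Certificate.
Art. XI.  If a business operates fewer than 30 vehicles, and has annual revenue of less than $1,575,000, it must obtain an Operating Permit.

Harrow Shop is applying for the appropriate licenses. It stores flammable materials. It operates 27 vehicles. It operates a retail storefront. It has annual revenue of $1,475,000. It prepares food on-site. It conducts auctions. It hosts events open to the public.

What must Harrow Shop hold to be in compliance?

Auctioneer Certificate, Small Fleet Certificate, Trade Authorization

Art. I. operates a retail storefront; stores flammable materials → exempt from Operating Permit.
Art. II. revenue $1,475,000 < $1,825,000; operates a retail storefront → Compliance License not required.
Art. III. prepares food on-site; stores flammable materials → Trade Authorization required.
Art. IV. vehicles 27 ≤ 30; prepares food on-site → Small Fleet Certificate required.
Art. V. revenue $1,475,000 ≥ $1,100,000 → Small Fleet Certificate exemption does not apply.
Art. VI. revenue $1,475,000 ≤ $2,000,000; vehicles 27 ≤ 28 → Regulatory Registration not required.
Art. VII. vehicles 27 ≤ 29; revenue $1,475,000 ≥ $1,375,000 → Standard Authorization not required.
Art. VIII. vehicles 27 ≤ 29; conducts auctions → Fleet Authorization not required.
Art. IX. vehicles 27 < 40; revenue $1,475,000 ≤ $2,550,000 → Fleet Certificate not required.
Art. X. conducts auctions; operates a retail storefront → Auctioneer Certificate required.
Art. XI. vehicles 27 < 30; revenue $1,475,000 < $1,575,000 → Operating Permit required.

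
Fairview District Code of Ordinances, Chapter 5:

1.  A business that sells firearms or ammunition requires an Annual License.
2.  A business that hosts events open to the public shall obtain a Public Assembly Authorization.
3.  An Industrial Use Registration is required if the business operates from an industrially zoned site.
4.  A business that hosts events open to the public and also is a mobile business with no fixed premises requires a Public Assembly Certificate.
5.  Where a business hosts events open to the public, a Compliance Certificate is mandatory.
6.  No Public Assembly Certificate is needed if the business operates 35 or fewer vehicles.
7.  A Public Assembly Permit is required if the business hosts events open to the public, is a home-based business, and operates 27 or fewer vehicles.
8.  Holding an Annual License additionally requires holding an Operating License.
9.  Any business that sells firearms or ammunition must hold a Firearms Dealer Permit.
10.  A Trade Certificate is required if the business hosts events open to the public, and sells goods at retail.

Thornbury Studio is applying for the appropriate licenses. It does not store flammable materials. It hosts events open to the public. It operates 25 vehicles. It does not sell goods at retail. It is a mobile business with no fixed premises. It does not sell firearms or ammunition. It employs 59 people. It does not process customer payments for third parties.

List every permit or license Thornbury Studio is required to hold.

Compliance Certificate, Public Assembly Authorization

1. does not sell firearms or ammunition → Annual License not required.
2. hosts events open to the public → Public Assembly Authorization required.
3. is a mobile business with no fixed premises (not: operates from an industrially zoned site) → Industrial Use Registration not required.
4. hosts events open to the public; is a mobile business with no fixed premises → Public Assembly Certificate required.
5. hosts events open to the public → Compliance Certificate required.
6. vehicles 25 ≤ 35 → exempt from Public Assembly Certificate.
7. hosts events open to the public; is a mobile business with no fixed premises (not: is a home-based business); vehicles 25 ≤ 27 → Public Assembly Permit not required.
8. Annual License is not required → no effect.
9. does not sell firearms or ammunition → Firearms Dealer Permit not required.
10. hosts events open to the public; does not sell goods at retail → Trade Certificate not required.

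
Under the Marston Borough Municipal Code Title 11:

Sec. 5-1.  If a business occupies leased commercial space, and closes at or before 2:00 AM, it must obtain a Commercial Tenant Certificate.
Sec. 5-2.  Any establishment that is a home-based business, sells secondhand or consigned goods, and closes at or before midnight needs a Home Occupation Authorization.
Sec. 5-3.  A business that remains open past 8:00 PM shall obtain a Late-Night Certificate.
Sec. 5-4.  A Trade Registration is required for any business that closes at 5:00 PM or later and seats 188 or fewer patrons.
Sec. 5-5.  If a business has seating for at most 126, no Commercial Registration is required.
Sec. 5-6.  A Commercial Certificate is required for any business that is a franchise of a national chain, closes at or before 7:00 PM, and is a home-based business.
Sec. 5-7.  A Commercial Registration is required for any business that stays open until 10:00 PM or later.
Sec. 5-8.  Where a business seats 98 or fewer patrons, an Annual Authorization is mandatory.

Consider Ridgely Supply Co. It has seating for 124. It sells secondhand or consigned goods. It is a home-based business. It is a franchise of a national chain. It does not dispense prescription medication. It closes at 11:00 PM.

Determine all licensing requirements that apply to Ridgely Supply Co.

Home Occupation Authorization, Late-Night Certificate, Trade Registration

Sec. 5-1. is a home-based business (not: occupies leased commercial space); closes 11:00 PM, at/before 2:00 AM → Commercial Tenant Certificate not required.
Sec. 5-2. is a home-based business; sells secondhand or consigned goods; closes 11:00 PM, at/before midnight → Home Occupation Authorization required.
Sec. 5-3. closes 11:00 PM, after 8:00 PM → Late-Night Certificate required.
Sec. 5-4. closes 11:00 PM, after 5:00 PM; seating 124 ≤ 188 → Trade Registration required.
Sec. 5-5. seating 124 ≤ 126 → exempt from Commercial Registration.
Sec. 5-6. is a franchise of a national chain; closes 11:00 PM, after 7:00 PM; is a home-based business → Commercial Certificate not required.
Sec. 5-7. closes 11:00 PM, after 10:00 PM → Commercial Registration required.
Sec. 5-8. seating 124 > 98 → Annual Authorization not required.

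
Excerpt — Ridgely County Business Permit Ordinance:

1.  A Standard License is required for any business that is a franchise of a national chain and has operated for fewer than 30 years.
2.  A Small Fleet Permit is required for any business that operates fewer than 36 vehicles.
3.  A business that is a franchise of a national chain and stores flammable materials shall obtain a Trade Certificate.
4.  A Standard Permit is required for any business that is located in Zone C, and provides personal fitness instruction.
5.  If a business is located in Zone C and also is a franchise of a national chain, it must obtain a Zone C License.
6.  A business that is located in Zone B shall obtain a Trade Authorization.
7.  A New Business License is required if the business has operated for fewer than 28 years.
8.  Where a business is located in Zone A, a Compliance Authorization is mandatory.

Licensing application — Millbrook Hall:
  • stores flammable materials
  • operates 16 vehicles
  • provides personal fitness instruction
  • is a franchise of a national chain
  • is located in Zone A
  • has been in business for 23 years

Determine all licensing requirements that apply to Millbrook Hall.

1. is a franchise of a national chain; years in business 23 < 30 → Standard License required.
2. vehicles 16 < 36 → Small Fleet Permit required.
3. is a franchise of a national chain; stores flammable materials → Trade Certificate required.
4. is located in Zone A (not: is located in Zone C); provides personal fitness instruction → Standard Permit not required.
5. is located in Zone A (not: is located in Zone C); is a franchise of a national chain → Zone C License not required.
6. is located in Zone A (not: is located in Zone B) → Trade Authorization not required.
7. years in business 23 < 28 → New Business License required.
8. is located in Zone A → Compliance Authorization required.

Compliance Authorization, New Business License, Small Fleet Permit, Standard License, Trade Certificate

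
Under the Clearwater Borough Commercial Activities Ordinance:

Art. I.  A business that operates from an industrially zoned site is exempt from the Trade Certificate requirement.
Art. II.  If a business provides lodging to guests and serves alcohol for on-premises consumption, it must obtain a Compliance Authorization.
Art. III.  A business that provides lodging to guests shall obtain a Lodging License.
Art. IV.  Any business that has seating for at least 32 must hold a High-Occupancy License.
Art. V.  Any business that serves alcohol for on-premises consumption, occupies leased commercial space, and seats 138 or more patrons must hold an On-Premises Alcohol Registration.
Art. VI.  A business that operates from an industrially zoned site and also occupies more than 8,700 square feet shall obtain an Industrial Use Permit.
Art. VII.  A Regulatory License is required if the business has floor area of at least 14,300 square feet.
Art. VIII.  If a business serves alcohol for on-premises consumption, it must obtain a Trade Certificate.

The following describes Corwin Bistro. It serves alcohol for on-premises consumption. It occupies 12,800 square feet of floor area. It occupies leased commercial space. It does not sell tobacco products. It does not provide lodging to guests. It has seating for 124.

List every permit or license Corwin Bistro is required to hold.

Art. I. occupies leased commercial space (not: operates from an industrially zoned site) → Trade Certificate exemption does not apply.
Art. II. does not provide lodging to guests; serves alcohol for on-premises consumption → Compliance Authorization not required.
Art. III. does not provide lodging to guests → Lodging License not required.
Art. IV. seating 124 ≥ 32 → High-Occupancy License required.
Art. V. serves alcohol for on-premises consumption; occupies leased commercial space; seating 124 < 138 → On-Premises Alcohol Registration not required.
Art. VI. occupies leased commercial space (not: operates from an industrially zoned site); floor area 12,800 square feet > 8,700 square feet → Industrial Use Permit not required.
Art. VII. floor area 12,800 square feet < 14,300 square feet → Regulatory License not required.
Art. VIII. serves alcohol for on-premises consumption → Trade Certificate required.

High-Occupancy License, Trade Certificate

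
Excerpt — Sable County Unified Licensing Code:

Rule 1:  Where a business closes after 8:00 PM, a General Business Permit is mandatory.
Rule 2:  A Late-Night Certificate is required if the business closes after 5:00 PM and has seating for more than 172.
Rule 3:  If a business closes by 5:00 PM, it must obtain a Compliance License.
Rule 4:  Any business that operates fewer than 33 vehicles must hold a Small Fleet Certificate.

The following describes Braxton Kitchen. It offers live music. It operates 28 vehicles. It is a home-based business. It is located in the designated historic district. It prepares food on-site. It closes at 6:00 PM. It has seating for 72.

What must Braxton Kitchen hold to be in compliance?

Rule 1: closes 6:00 PM, at/before 8:00 PM → General Business Permit not required.
Rule 2: closes 6:00 PM, after 5:00 PM; seating 72 ≤ 172 → Late-Night Certificate not required.
Rule 3: closes 6:00 PM, after 5:00 PM → Compliance License not required.
Rule 4: vehicles 28 < 33 → Small Fleet Certificate required.

Small Fleet Certificate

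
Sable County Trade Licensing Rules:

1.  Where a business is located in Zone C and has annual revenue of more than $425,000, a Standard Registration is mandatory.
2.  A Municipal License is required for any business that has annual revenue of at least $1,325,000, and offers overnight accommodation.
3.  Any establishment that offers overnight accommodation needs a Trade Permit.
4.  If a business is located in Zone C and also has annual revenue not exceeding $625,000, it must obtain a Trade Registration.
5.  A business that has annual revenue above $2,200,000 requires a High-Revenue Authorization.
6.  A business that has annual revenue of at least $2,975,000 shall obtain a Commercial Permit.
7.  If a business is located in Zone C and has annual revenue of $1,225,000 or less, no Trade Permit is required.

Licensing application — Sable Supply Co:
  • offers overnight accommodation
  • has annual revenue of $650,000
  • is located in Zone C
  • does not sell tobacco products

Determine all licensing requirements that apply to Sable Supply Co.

Standard Registration

1. is located in Zone C; revenue $650,000 > $425,000 → Standard Registration required.
2. revenue $650,000 < $1,325,000; offers overnight accommodation → Municipal License not required.
3. offers overnight accommodation → Trade Permit required.
4. is located in Zone C; revenue $650,000 > $625,000 → Trade Registration not required.
5. revenue $650,000 ≤ $2,200,000 → High-Revenue Authorization not required.
6. revenue $650,000 < $2,975,000 → Commercial Permit not required.
7. is located in Zone C; revenue $650,000 ≤ $1,225,000 → exempt from Trade Permit.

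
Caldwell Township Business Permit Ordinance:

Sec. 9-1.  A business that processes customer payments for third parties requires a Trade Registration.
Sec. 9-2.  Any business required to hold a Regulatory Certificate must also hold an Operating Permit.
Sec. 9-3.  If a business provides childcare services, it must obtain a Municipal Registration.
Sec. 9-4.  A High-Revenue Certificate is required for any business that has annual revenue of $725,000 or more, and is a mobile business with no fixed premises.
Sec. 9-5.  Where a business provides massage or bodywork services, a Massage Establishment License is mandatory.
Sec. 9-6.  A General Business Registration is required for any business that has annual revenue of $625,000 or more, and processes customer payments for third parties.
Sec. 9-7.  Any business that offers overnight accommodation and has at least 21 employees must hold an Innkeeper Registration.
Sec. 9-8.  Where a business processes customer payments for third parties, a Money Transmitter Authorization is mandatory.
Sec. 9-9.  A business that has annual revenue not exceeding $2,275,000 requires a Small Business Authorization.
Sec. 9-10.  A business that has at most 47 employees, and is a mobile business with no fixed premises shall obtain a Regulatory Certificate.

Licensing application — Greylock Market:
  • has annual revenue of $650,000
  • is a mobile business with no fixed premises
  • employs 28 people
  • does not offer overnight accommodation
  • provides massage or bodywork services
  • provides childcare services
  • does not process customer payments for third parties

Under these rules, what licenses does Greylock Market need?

Sec. 9-1. does not process customer payments for third parties → Trade Registration not required.
Sec. 9-2. Regulatory Certificate is required → Operating Permit also required.
Sec. 9-3. provides childcare services → Municipal Registration required.
Sec. 9-4. revenue $650,000 < $725,000; is a mobile business with no fixed premises → High-Revenue Certificate not required.
Sec. 9-5. provides massage or bodywork services → Massage Establishment License required.
Sec. 9-6. revenue $650,000 ≥ $625,000; does not process customer payments for third parties → General Business Registration not required.
Sec. 9-7. does not offer overnight accommodation; employees 28 ≥ 21 → Innkeeper Registration not required.
Sec. 9-8. does not process customer payments for third parties → Money Transmitter Authorization not required.
Sec. 9-9. revenue $650,000 ≤ $2,275,000 → Small Business Authorization required.
Sec. 9-10. employees 28 ≤ 47; is a mobile business with no fixed premises → Regulatory Certificate required.

Massage Establishment License, Municipal Registration, Operating Permit, Regulatory Certificate, Small Business Authorization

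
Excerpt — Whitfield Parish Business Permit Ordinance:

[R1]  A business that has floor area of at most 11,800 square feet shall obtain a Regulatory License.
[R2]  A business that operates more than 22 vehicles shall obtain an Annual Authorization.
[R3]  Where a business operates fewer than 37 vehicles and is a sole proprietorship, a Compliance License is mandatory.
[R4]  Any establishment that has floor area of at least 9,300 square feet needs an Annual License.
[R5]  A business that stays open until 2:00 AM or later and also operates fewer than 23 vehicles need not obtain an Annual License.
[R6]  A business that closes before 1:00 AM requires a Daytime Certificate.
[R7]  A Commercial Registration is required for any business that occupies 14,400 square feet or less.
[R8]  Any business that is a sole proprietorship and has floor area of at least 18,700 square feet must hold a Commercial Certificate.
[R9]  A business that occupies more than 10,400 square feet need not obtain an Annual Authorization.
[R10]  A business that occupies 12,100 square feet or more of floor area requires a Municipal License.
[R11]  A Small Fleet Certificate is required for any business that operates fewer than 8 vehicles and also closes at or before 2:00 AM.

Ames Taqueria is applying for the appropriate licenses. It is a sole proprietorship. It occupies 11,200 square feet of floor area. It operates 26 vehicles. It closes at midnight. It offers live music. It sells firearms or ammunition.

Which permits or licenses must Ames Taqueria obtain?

Annual License, Commercial Registration, Compliance License, Daytime Certificate, Regulatory License

[R1] floor area 11,200 square feet ≤ 11,800 square feet → Regulatory License required.
[R2] vehicles 26 > 22 → Annual Authorization required.
[R3] vehicles 26 < 37; is a sole proprietorship → Compliance License required.
[R4] floor area 11,200 square feet ≥ 9,300 square feet → Annual License required.
[R5] closes midnight, at/before 2:00 AM; vehicles 26 ≥ 23 → Annual License exemption does not apply.
[R6] closes midnight, at/before 1:00 AM → Daytime Certificate required.
[R7] floor area 11,200 square feet ≤ 14,400 square feet → Commercial Registration required.
[R8] is a sole proprietorship; floor area 11,200 square feet < 18,700 square feet → Commercial Certificate not required.
[R9] floor area 11,200 square feet > 10,400 square feet → exempt from Annual Authorization.
[R10] floor area 11,200 square feet < 12,100 square feet → Municipal License not required.
[R11] vehicles 26 ≥ 8; closes midnight, at/before 2:00 AM → Small Fleet Certificate not required.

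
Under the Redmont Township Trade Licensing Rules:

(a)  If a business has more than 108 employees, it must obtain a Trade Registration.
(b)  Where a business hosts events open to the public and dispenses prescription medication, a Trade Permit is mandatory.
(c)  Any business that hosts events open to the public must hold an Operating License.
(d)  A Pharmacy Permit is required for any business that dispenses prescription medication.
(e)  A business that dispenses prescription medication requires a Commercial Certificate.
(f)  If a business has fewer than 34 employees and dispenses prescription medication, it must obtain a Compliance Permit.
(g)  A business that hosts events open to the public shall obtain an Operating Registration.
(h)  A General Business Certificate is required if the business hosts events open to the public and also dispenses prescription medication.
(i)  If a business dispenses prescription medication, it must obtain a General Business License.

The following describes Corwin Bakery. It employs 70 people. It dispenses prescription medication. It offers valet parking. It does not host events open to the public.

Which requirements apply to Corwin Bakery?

(a) employees 70 ≤ 108 → Trade Registration not required.
(b) does not host events open to the public; dispenses prescription medication → Trade Permit not required.
(c) does not host events open to the public → Operating License not required.
(d) dispenses prescription medication → Pharmacy Permit required.
(e) dispenses prescription medication → Commercial Certificate required.
(f) employees 70 ≥ 34; dispenses prescription medication → Compliance Permit not required.
(g) does not host events open to the public → Operating Registration not required.
(h) does not host events open to the public; dispenses prescription medication → General Business Certificate not required.
(i) dispenses prescription medication → General Business License required.

Commercial Certificate, General Business License, Pharmacy Permit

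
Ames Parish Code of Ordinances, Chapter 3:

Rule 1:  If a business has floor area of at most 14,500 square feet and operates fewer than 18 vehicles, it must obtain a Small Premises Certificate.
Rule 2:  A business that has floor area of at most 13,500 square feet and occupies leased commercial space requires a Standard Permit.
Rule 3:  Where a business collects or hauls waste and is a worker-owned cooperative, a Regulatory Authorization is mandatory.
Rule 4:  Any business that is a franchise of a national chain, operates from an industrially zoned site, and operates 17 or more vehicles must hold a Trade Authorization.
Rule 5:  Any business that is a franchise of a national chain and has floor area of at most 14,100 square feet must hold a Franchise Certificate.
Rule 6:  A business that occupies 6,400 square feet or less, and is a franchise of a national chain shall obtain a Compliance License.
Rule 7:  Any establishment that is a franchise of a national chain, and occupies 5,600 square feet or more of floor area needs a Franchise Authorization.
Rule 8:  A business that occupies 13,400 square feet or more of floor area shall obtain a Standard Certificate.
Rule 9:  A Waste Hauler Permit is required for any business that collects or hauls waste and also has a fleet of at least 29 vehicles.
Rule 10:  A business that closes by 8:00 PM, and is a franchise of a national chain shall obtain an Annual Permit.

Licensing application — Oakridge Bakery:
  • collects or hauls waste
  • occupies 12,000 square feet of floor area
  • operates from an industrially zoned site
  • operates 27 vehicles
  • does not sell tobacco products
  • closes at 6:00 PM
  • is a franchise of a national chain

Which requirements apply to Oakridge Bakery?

Rule 1: floor area 12,000 square feet ≤ 14,500 square feet; vehicles 27 ≥ 18 → Small Premises Certificate not required.
Rule 2: floor area 12,000 square feet ≤ 13,500 square feet; operates from an industrially zoned site (not: occupies leased commercial space) → Standard Permit not required.
Rule 3: collects or hauls waste; is a franchise of a national chain (not: is a worker-owned cooperative) → Regulatory Authorization not required.
Rule 4: is a franchise of a national chain; operates from an industrially zoned site; vehicles 27 ≥ 17 → Trade Authorization required.
Rule 5: is a franchise of a national chain; floor area 12,000 square feet ≤ 14,100 square feet → Franchise Certificate required.
Rule 6: floor area 12,000 square feet > 6,400 square feet; is a franchise of a national chain → Compliance License not required.
Rule 7: is a franchise of a national chain; floor area 12,000 square feet ≥ 5,600 square feet → Franchise Authorization required.
Rule 8: floor area 12,000 square feet < 13,400 square feet → Standard Certificate not required.
Rule 9: collects or hauls waste; vehicles 27 < 29 → Waste Hauler Permit not required.
Rule 10: closes 6:00 PM, at/before 8:00 PM; is a franchise of a national chain → Annual Permit required.

Annual Permit, Franchise Authorization, Franchise Certificate, Trade Authorization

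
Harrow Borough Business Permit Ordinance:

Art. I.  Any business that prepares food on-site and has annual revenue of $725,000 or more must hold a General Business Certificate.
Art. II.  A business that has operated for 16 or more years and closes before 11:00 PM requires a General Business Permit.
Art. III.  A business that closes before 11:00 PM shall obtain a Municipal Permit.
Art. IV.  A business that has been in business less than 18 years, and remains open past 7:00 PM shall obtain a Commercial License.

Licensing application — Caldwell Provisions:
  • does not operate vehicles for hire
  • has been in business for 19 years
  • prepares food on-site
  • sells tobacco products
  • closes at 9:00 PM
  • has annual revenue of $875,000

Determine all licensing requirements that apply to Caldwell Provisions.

General Business Certificate, General Business Permit, Municipal Permit

Art. I. prepares food on-site; revenue $875,000 ≥ $725,000 → General Business Certificate required.
Art. II. years in business 19 ≥ 16; closes 9:00 PM, at/before 11:00 PM → General Business Permit required.
Art. III. closes 9:00 PM, at/before 11:00 PM → Municipal Permit required.
Art. IV. years in business 19 ≥ 18; closes 9:00 PM, after 7:00 PM → Commercial License not required.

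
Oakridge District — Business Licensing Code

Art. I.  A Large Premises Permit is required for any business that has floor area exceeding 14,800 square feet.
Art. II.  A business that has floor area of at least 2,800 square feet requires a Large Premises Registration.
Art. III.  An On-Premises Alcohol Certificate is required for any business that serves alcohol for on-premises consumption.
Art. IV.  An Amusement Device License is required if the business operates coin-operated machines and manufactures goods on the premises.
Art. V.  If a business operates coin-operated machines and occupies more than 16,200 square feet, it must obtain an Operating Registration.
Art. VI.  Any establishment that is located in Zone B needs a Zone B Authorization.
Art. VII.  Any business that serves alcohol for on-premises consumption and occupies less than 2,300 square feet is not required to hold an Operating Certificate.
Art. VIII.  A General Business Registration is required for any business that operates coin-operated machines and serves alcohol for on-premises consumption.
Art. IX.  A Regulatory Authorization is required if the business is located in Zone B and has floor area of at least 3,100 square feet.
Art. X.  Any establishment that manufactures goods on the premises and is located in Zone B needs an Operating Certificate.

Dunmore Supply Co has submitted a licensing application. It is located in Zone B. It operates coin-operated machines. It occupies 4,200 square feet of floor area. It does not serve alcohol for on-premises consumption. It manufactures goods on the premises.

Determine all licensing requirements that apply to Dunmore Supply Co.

Amusement Device License, Large Premises Registration, Operating Certificate, Regulatory Authorization, Zone B Authorization

Art. I. floor area 4,200 square feet ≤ 14,800 square feet → Large Premises Permit not required.
Art. II. floor area 4,200 square feet ≥ 2,800 square feet → Large Premises Registration required.
Art. III. does not serve alcohol for on-premises consumption → On-Premises Alcohol Certificate not required.
Art. IV. operates coin-operated machines; manufactures goods on the premises → Amusement Device License required.
Art. V. operates coin-operated machines; floor area 4,200 square feet ≤ 16,200 square feet → Operating Registration not required.
Art. VI. is located in Zone B → Zone B Authorization required.
Art. VII. does not serve alcohol for on-premises consumption; floor area 4,200 square feet ≥ 2,300 square feet → Operating Certificate exemption does not apply.
Art. VIII. operates coin-operated machines; does not serve alcohol for on-premises consumption → General Business Registration not required.
Art. IX. is located in Zone B; floor area 4,200 square feet ≥ 3,100 square feet → Regulatory Authorization required.
Art. X. manufactures goods on the premises; is located in Zone B → Operating Certificate required.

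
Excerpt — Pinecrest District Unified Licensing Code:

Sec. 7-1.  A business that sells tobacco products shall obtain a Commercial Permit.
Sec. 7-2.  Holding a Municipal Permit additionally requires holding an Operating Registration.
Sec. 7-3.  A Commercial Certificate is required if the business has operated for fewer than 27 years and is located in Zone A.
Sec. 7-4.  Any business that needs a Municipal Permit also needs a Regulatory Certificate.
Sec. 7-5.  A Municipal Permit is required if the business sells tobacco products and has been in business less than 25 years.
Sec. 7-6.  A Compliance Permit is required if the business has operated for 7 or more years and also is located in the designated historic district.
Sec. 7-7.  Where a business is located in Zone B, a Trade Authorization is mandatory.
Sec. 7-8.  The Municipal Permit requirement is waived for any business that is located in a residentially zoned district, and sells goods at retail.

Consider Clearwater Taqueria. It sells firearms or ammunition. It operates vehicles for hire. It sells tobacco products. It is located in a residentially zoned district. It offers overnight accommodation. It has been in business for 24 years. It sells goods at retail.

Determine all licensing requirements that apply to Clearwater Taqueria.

Sec. 7-1. sells tobacco products → Commercial Permit required.
Sec. 7-2. Municipal Permit is not required → no effect.
Sec. 7-3. years in business 24 < 27; is located in a residentially zoned district (not: is located in Zone A) → Commercial Certificate not required.
Sec. 7-4. Municipal Permit is not required → no effect.
Sec. 7-5. sells tobacco products; years in business 24 < 25 → Municipal Permit required.
Sec. 7-6. years in business 24 ≥ 7; is located in a residentially zoned district (not: is located in the designated historic district) → Compliance Permit not required.
Sec. 7-7. is located in a residentially zoned district (not: is located in Zone B) → Trade Authorization not required.
Sec. 7-8. is located in a residentially zoned district; sells goods at retail → exempt from Municipal Permit.

Commercial Permit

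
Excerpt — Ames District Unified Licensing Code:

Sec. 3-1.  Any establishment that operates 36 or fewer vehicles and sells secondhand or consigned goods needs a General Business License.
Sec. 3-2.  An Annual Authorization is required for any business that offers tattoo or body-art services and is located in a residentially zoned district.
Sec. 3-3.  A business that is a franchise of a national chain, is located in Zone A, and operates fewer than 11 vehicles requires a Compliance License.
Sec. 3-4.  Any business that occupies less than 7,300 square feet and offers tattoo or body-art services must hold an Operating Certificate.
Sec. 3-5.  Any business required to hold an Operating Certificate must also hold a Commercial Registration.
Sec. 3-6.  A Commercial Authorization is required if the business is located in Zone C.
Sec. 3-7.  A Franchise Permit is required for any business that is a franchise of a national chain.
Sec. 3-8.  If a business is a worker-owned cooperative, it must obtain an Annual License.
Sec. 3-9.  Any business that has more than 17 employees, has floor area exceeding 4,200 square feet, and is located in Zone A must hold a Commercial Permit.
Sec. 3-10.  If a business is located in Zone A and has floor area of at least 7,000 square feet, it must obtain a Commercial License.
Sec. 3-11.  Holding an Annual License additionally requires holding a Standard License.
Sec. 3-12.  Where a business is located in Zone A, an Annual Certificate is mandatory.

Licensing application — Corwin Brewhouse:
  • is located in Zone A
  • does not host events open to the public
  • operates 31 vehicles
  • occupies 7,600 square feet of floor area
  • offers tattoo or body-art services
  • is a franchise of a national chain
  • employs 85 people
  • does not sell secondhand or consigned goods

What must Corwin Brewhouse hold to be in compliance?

Sec. 3-1. vehicles 31 ≤ 36; does not sell secondhand or consigned goods → General Business License not required.
Sec. 3-2. offers tattoo or body-art services; is located in Zone A (not: is located in a residentially zoned district) → Annual Authorization not required.
Sec. 3-3. is a franchise of a national chain; is located in Zone A; vehicles 31 ≥ 11 → Compliance License not required.
Sec. 3-4. floor area 7,600 square feet ≥ 7,300 square feet; offers tattoo or body-art services → Operating Certificate not required.
Sec. 3-5. Operating Certificate is not required → no effect.
Sec. 3-6. is located in Zone A (not: is located in Zone C) → Commercial Authorization not required.
Sec. 3-7. is a franchise of a national chain → Franchise Permit required.
Sec. 3-8. is a franchise of a national chain (not: is a worker-owned cooperative) → Annual License not required.
Sec. 3-9. employees 85 > 17; floor area 7,600 square feet > 4,200 square feet; is located in Zone A → Commercial Permit required.
Sec. 3-10. is located in Zone A; floor area 7,600 square feet ≥ 7,000 square feet → Commercial License required.
Sec. 3-11. Annual License is not required → no effect.
Sec. 3-12. is located in Zone A → Annual Certificate required.

Annual Certificate, Commercial License, Commercial Permit, Franchise Permit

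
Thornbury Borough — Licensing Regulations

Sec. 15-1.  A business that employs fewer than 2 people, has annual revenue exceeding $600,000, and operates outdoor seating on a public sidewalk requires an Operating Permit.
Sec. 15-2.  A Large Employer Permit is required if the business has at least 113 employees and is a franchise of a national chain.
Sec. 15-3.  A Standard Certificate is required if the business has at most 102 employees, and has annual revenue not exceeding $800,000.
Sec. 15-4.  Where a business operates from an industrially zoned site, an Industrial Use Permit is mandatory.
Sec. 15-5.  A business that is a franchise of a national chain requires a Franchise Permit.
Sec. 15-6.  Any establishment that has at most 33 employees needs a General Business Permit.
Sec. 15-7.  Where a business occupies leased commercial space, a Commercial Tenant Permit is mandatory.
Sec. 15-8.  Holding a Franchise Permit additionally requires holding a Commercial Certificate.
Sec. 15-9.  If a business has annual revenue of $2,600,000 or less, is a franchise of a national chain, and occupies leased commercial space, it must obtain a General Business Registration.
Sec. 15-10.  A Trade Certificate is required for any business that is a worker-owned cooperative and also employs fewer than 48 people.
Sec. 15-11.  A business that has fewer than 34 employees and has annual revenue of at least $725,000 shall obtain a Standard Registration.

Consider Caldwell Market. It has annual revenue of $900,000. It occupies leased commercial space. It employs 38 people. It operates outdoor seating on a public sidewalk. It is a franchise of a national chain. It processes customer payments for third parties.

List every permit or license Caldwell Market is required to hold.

Sec. 15-1. employees 38 ≥ 2; revenue $900,000 > $600,000; operates outdoor seating on a public sidewalk → Operating Permit not required.
Sec. 15-2. employees 38 < 113; is a franchise of a national chain → Large Employer Permit not required.
Sec. 15-3. employees 38 ≤ 102; revenue $900,000 > $800,000 → Standard Certificate not required.
Sec. 15-4. occupies leased commercial space (not: operates from an industrially zoned site) → Industrial Use Permit not required.
Sec. 15-5. is a franchise of a national chain → Franchise Permit required.
Sec. 15-6. employees 38 > 33 → General Business Permit not required.
Sec. 15-7. occupies leased commercial space → Commercial Tenant Permit required.
Sec. 15-8. Franchise Permit is required → Commercial Certificate also required.
Sec. 15-9. revenue $900,000 ≤ $2,600,000; is a franchise of a national chain; occupies leased commercial space → General Business Registration required.
Sec. 15-10. is a franchise of a national chain (not: is a worker-owned cooperative); employees 38 < 48 → Trade Certificate not required.
Sec. 15-11. employees 38 ≥ 34; revenue $900,000 ≥ $725,000 → Standard Registration not required.

Commercial Certificate, Commercial Tenant Permit, Franchise Permit, General Business Registration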